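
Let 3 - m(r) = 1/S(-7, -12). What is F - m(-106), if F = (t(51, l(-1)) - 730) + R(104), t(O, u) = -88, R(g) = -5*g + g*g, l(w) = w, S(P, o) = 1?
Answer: 9476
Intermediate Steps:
m(r) = 2 (m(r) = 3 - 1/1 = 3 - 1*1 = 3 - 1 = 2)
R(g) = g² - 5*g (R(g) = -5*g + g² = g² - 5*g)
F = 9478 (F = (-88 - 730) + 104*(-5 + 104) = -818 + 104*99 = -818 + 10296 = 9478)
F - m(-106) = 9478 - 1*2 = 9478 - 2 = 9476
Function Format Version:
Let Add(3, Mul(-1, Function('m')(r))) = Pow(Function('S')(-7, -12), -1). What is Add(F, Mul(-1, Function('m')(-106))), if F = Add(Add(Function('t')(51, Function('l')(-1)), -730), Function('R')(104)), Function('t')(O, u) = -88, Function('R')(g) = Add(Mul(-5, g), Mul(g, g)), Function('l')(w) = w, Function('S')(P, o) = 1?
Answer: 9476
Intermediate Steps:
Function('m')(r) = 2 (Function('m')(r) = Add(3, Mul(-1, Pow(1, -1))) = Add(3, Mul(-1, 1)) = Add(3, -1) = 2)
Function('R')(g) = Add(Pow(g, 2), Mul(-5, g)) (Function('R')(g) = Add(Mul(-5, g), Pow(g, 2)) = Add(Pow(g, 2), Mul(-5, g)))
F = 9478 (F = Add(Add(-88, -730), Mul(104, Add(-5, 104))) = Add(-818, Mul(104, 99)) = Add(-818, 10296) = 9478)
Add(F, Mul(-1, Function('m')(-106))) = Add(9478, Mul(-1, 2)) = Add(9478, -2) = 9476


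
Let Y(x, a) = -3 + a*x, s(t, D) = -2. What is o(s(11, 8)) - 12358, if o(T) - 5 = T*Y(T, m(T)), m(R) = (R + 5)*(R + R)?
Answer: -12395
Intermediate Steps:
m(R) = 2*R*(5 + R) (m(R) = (5 + R)*(2*R) = 2*R*(5 + R))
o(T) = 5 + T*(-3 + 2*T²*(5 + T)) (o(T) = 5 + T*(-3 + (2*T*(5 + T))*T) = 5 + T*(-3 + 2*T²*(5 + T)))
o(s(11, 8)) - 12358 = (5 - 2*(-3 + 2*(-2)²*(5 - 2))) - 12358 = (5 - 2*(-3 + 2*4*3)) - 12358 = (5 - 2*(-3 + 24)) - 12358 = (5 - 2*21) - 12358 = (5 - 42) - 12358 = -37 - 12358 = -12395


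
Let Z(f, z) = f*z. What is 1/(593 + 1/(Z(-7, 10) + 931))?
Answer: 861/510574 ≈ 0.0016863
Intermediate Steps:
1/(593 + 1/(Z(-7, 10) + 931)) = 1/(593 + 1/(-7*10 + 931)) = 1/(593 + 1/(-70 + 931)) = 1/(593 + 1/861) = 1/(510574/861) = 861/510574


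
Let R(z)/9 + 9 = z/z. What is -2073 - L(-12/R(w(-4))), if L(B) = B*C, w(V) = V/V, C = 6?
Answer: -2074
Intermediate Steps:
w(V) = 1
R(z) = -72 (R(z) = -81 + 9*(z/z) = -81 + 9*1 = -81 + 9 = -72)
L(B) = 6*B (L(B) = B*6 = 6*B)
-2073 - L(-12/R(w(-4))) = -2073 - 6*(-12/(-72)) = -2073 - 6*(-12*(-1/72)) = -2073 - 6/6 = -2073 - 1*1 = -2073 - 1 = -2074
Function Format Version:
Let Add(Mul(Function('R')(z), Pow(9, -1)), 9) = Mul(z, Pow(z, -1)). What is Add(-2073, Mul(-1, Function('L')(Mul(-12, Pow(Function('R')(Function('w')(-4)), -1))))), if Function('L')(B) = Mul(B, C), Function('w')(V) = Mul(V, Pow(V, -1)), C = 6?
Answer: -2074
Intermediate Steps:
Function('w')(V) = 1
Function('R')(z) = -72 (Function('R')(z) = Add(-81, Mul(9, Mul(z, Pow(z, -1)))) = Add(-81, Mul(9, 1)) = Add(-81, 9) = -72)
Function('L')(B) = Mul(6, B) (Function('L')(B) = Mul(B, 6) = Mul(6, B))
Add(-2073, Mul(-1, Function('L')(Mul(-12, Pow(Function('R')(Function('w')(-4)), -1))))) = Add(-2073, Mul(-1, Mul(6, Mul(-12, Pow(-72, -1))))) = Add(-2073, Mul(-1, Mul(6, Mul(-12, Rational(-1, 72))))) = Add(-2073, Mul(-1, Mul(6, Rational(1, 6)))) = Add(-2073, Mul(-1, 1)) = Add(-2073, -1) = -2074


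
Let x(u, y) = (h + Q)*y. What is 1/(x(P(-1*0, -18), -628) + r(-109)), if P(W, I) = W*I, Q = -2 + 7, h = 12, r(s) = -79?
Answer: -1/10755 ≈ -9.2980e-5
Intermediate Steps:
Q = 5
P(W, I) = I*W
x(u, y) = 17*y (x(u, y) = (12 + 5)*y = 17*y)
1/(x(P(-1*0, -18), -628) + r(-109)) = 1/(17*(-628) - 79) = 1/(-10676 - 79) = 1/(-10755) = -1/10755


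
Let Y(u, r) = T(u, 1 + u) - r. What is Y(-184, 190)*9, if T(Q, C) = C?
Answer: -3357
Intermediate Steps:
Y(u, r) = 1 + u - r (Y(u, r) = (1 + u) - r = 1 + u - r)
Y(-184, 190)*9 = (1 - 184 - 1*190)*9 = (1 - 184 - 190)*9 = -373*9 = -3357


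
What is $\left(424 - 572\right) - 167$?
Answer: $-315$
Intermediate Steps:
$\left(424 - 572\right) - 167 = -148 - 167 = -315$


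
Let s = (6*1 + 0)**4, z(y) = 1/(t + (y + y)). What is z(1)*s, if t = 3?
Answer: 1296/5 ≈ 259.20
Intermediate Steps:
z(y) = 1/(3 + 2*y) (z(y) = 1/(3 + (y + y)) = 1/(3 + 2*y))
s = 1296 (s = (6 + 0)**4 = 6**4 = 1296)
z(1)*s = 1296/(3 + 2*1) = 1296/(3 + 2) = 1296/5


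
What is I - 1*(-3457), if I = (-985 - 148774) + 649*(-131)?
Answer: -231321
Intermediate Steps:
I = -234778 (I = -149759 - 85019 = -234778)
I - 1*(-3457) = -234778 - 1*(-3457) = -234778 + 3457 = -231321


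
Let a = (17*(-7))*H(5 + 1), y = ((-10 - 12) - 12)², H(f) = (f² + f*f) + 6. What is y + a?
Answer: -8126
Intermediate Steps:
H(f) = 6 + 2*f² (H(f) = (f² + f²) + 6 = 2*f² + 6 = 6 + 2*f²)
y = 1156 (y = (-22 - 12)² = (-34)² = 1156)
a = -9282 (a = (17*(-7))*(6 + 2*(5 + 1)²) = -119*(6 + 2*6²) = -119*(6 + 2*36) = -119*(6 + 72) = -119*78 = -9282)
y + a = 1156 - 9282 = -8126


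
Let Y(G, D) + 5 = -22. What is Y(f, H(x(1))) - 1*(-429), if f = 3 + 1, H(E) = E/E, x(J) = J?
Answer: 402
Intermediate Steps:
H(E) = 1
f = 4
Y(G, D) = -27 (Y(G, D) = -5 - 22 = -27)
Y(f, H(x(1))) - 1*(-429) = -27 - 1*(-429) = -27 + 429 = 402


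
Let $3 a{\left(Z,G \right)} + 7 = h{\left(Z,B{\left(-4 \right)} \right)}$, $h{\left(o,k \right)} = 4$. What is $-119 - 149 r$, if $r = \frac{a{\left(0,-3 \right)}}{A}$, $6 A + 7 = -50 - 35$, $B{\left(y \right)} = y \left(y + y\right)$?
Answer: $- \frac{5921}{46} \approx -128.72$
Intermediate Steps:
$B{\left(y \right)} = 2 y^{2}$ ($B{\left(y \right)} = y 2 y = 2 y^{2}$)
$A = - \frac{46}{3}$ ($A = - \frac{7}{6} + \frac{-50 - 35}{6} = - \frac{7}{6} + \frac{1}{6} \left(-85\right) = - \frac{7}{6} - \frac{85}{6} = - \frac{46}{3} \approx -15.333$)
$a{\left(Z,G \right)} = -1$ ($a{\left(Z,G \right)} = - \frac{7}{3} + \frac{1}{3} \cdot 4 = - \frac{7}{3} + \frac{4}{3} = -1$)
$r = \frac{3}{46}$ ($r = - \frac{1}{- \frac{46}{3}} = \left(-1\right) \left(- \frac{3}{46}\right) = \frac{3}{46} \approx 0.065217$)
$-119 - 149 r = -119 - \frac{447}{46} = - \frac{5921}{46}$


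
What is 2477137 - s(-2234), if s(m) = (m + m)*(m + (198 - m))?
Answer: 3361801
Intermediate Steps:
s(m) = 396*m (s(m) = (2*m)*198 = 396*m)
2477137 - s(-2234) = 2477137 - 396*(-2234) = 2477137 - 1*(-884664) = 2477137 + 884664 = 3361801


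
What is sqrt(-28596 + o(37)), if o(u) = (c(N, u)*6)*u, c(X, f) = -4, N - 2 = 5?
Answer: 18*I*sqrt(91) ≈ 171.71*I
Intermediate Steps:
N = 7 (N = 2 + 5 = 7)
o(u) = -24*u (o(u) = (-4*6)*u = -24*u)
sqrt(-28596 + o(37)) = sqrt(-28596 - 24*37) = sqrt(-28596 - 888) = sqrt(-29484) = 18*I*sqrt(91)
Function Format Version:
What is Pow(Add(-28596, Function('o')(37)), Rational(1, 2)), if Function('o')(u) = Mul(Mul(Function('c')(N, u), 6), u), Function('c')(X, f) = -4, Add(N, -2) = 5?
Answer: Mul(18, I, Pow(91, Rational(1, 2))) ≈ Mul(171.71, I)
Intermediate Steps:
N = 7 (N = Add(2, 5) = 7)
Function('o')(u) = Mul(-24, u) (Function('o')(u) = Mul(Mul(-4, 6), u) = Mul(-24, u))
Pow(Add(-28596, Function('o')(37)), Rational(1, 2)) = Pow(Add(-28596, Mul(-24, 37)), Rational(1, 2)) = Pow(Add(-28596, -888), Rational(1, 2)) = Pow(-29484, Rational(1, 2)) = Mul(18, I, Pow(91, Rational(1, 2)))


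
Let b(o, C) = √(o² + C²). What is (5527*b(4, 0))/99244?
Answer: 5527/24811 ≈ 0.22276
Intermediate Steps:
b(o, C) = √(C² + o²)
(5527*b(4, 0))/99244 = (5527*√(0² + 4²))/99244 = (5527*√(0 + 16))*(1/99244) = (5527*√16)*(1/99244) = (5527*4)*(1/99244) = 22108*(1/99244) = 5527/24811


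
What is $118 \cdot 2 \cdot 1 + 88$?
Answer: $324$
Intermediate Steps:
$118 \cdot 2 \cdot 1 + 88 = 118 \cdot 2 + 88 = 236 + 88 = 324$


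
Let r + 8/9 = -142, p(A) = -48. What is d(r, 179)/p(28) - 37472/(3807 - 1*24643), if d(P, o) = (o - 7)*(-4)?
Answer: 252091/15627 ≈ 16.132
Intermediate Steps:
r = -1286/9 (r = -8/9 - 142 = -1286/9 ≈ -142.89)
d(P, o) = 28 - 4*o (d(P, o) = (-7 + o)*(-4) = 28 - 4*o)
d(r, 179)/p(28) - 37472/(3807 - 1*24643) = (28 - 4*179)/(-48) - 37472/(3807 - 1*24643) = (28 - 716)*(-1/48) - 37472/(3807 - 24643) = -688*(-1/48) - 37472/(-20836) = 43/3 - 37472*(-1/20836) = 43/3 + 9368/5209 = 252091/15627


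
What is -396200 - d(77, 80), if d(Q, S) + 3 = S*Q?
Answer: -402357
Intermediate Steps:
d(Q, S) = -3 + Q*S (d(Q, S) = -3 + S*Q = -3 + Q*S)
-396200 - d(77, 80) = -396200 - (-3 + 77*80) = -396200 - (-3 + 6160) = -396200 - 1*6157 = -396200 - 6157 = -402357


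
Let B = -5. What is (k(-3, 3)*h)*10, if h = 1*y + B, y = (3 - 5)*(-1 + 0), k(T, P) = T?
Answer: 90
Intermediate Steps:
y = 2 (y = -2*(-1) = 2)
h = -3 (h = 1*2 - 5 = 2 - 5 = -3)
(k(-3, 3)*h)*10 = -3*(-3)*10 = 9*10 = 90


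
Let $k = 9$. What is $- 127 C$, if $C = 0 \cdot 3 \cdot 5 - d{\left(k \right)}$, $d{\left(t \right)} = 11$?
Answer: $1397$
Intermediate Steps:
$C = -11$ ($C = 0 \cdot 3 \cdot 5 - 11 = 0 \cdot 5 - 11 = 0 - 11 = -11$)
$- 127 C = \left(-127\right) \left(-11\right) = 1397$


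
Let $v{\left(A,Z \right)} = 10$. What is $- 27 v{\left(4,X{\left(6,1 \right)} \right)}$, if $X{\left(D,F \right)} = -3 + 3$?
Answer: $-270$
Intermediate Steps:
$X{\left(D,F \right)} = 0$
$- 27 v{\left(4,X{\left(6,1 \right)} \right)} = \left(-27\right) 10 = -270$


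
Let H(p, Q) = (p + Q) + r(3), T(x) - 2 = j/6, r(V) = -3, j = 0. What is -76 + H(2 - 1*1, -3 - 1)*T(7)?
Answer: -88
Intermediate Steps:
T(x) = 2 (T(x) = 2 + 0/6 = 2 + 0*(⅙) = 2 + 0 = 2)
H(p, Q) = -3 + Q + p (H(p, Q) = (p + Q) - 3 = (Q + p) - 3 = -3 + Q + p)
-76 + H(2 - 1*1, -3 - 1)*T(7) = -76 + (-3 + (-3 - 1) + (2 - 1*1))*2 = -76 + (-3 - 4 + (2 - 1))*2 = -76 + (-3 - 4 + 1)*2 = -76 - 6*2 = -76 - 12 = -88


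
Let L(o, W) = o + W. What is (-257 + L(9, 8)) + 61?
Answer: -179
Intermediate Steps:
L(o, W) = W + o
(-257 + L(9, 8)) + 61 = (-257 + (8 + 9)) + 61 = (-257 + 17) + 61 = -240 + 61 = -179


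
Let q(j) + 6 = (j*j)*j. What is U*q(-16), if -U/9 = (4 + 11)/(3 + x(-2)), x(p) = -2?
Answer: 553770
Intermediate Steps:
U = -135 (U = -9*(4 + 11)/(3 - 2) = -135/1 = -135 ≈ -135.00)
q(j) = -6 + j³ (q(j) = -6 + (j*j)*j = -6 + j²*j = -6 + j³)
U*q(-16) = -135*(-6 + (-16)³) = -135*(-6 - 4096) = -135*(-4102) = 553770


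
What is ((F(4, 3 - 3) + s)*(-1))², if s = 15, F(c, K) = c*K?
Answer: 225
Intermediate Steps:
F(c, K) = K*c
((F(4, 3 - 3) + s)*(-1))² = (((3 - 3)*4 + 15)*(-1))² = ((0*4 + 15)*(-1))² = ((0 + 15)*(-1))² = (15*(-1))² = (-15)² = 225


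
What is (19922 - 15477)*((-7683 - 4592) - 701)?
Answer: -57678320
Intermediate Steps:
(19922 - 15477)*((-7683 - 4592) - 701) = 4445*(-12275 - 701) = 4445*(-12976) = -57678320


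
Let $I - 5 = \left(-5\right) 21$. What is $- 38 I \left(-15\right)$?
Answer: $-57000$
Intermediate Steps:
$I = -100$ ($I = 5 - 105 = -100$)
$- 38 I \left(-15\right) = \left(-38\right) \left(-100\right) \left(-15\right) = 3800 \left(-15\right) = -57000$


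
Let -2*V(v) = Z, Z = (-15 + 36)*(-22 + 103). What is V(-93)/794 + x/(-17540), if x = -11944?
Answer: -2717117/6963380 ≈ -0.39020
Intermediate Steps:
Z = 1701 (Z = 21*81 = 1701)
V(v) = -1701/2 (V(v) = -1/2*1701 = -1701/2)
V(-93)/794 + x/(-17540) = -1701/2/794 - 11944/(-17540) = -1701/2*1/794 - 11944*(-1/17540) = -1701/1588 + 2986/4385 = -2717117/6963380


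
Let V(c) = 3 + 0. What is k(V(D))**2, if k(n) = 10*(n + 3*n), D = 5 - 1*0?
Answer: 14400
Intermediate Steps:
D = 5 (D = 5 + 0 = 5)
V(c) = 3
k(n) = 40*n (k(n) = 10*(4*n) = 40*n)
k(V(D))**2 = (40*3)**2 = 120**2 = 14400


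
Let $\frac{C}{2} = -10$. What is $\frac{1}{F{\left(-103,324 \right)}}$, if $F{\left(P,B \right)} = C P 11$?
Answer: $\frac{1}{22660} \approx 4.4131 \cdot 10^{-5}$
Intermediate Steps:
$C = -20$ ($C = 2 \left(-10\right) = -20$)
$F{\left(P,B \right)} = - 220 P$ ($F{\left(P,B \right)} = - 20 P 11 = - 220 P$)
$\frac{1}{F{\left(-103,324 \right)}} = \frac{1}{\left(-220\right) \left(-103\right)} = \frac{1}{22660}$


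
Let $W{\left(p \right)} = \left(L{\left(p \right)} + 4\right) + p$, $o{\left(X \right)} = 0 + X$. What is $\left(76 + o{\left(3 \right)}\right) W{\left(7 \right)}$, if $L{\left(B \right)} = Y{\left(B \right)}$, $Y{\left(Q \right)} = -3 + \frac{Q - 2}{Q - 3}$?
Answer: $\frac{2923}{4} \approx 730.75$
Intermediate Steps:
$Y{\left(Q \right)} = -3 + \frac{-2 + Q}{-3 + Q}$
$L{\left(B \right)} = \frac{7 - 2 B}{-3 + B}$
$o{\left(X \right)} = X$
$W{\left(p \right)} = 4 + p + \frac{7 - 2 p}{-3 + p}$ ($W{\left(p \right)} = \left(\frac{7 - 2 p}{-3 + p} + 4\right) + p = \left(4 + \frac{7 - 2 p}{-3 + p}\right) + p = 4 + p + \frac{7 - 2 p}{-3 + p}$)
$\left(76 + o{\left(3 \right)}\right) W{\left(7 \right)} = \left(76 + 3\right) \frac{-5 + 7^{2} - 7}{-3 + 7} = 79 \frac{-5 + 49 - 7}{4} = 79 \cdot \frac{1}{4} \cdot 37 = 79 \cdot \frac{37}{4} = \frac{2923}{4}$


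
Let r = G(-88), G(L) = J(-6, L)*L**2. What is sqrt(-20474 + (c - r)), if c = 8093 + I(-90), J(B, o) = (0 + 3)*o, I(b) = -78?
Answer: 3*sqrt(225773) ≈ 1425.5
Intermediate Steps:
J(B, o) = 3*o
G(L) = 3*L**3 (G(L) = (3*L)*L**2 = 3*L**3)
c = 8015 (c = 8093 - 78 = 8015)
r = -2044416 (r = 3*(-88)**3 = 3*(-681472) = -2044416)
sqrt(-20474 + (c - r)) = sqrt(-20474 + (8015 - 1*(-2044416))) = sqrt(-20474 + (8015 + 2044416)) = sqrt(-20474 + 2052431) = sqrt(2031957) = 3*sqrt(225773)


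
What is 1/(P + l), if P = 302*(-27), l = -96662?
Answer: -1/104816 ≈ -9.5405e-6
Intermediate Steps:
P = -8154
1/(P + l) = 1/(-8154 - 96662) = 1/(-104816) = -1/104816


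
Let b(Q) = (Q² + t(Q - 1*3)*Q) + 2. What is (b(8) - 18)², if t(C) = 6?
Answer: 9216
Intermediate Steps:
b(Q) = 2 + Q² + 6*Q (b(Q) = (Q² + 6*Q) + 2 = 2 + Q² + 6*Q)
(b(8) - 18)² = ((2 + 8² + 6*8) - 18)² = ((2 + 64 + 48) - 18)² = (114 - 18)² = 96² = 9216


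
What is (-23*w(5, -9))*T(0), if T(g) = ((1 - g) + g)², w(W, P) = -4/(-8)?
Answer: -23/2 ≈ -11.500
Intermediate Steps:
w(W, P) = ½ (w(W, P) = -4*(-⅛) = ½)
T(g) = 1 (T(g) = 1² = 1)
(-23*w(5, -9))*T(0) = -23*½*1 = -23/2*1 = -23/2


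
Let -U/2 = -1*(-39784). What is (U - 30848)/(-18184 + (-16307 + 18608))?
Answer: 110416/15883 ≈ 6.9518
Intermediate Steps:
U = -79568 (U = -(-2)*(-39784) = -2*39784 = -79568)
(U - 30848)/(-18184 + (-16307 + 18608)) = (-79568 - 30848)/(-18184 + (-16307 + 18608)) = -110416/(-18184 + 2301) = -110416/(-15883) = -110416*(-1/15883) = 110416/15883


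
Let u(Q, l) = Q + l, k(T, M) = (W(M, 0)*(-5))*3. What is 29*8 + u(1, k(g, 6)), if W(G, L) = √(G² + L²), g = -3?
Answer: 143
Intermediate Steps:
k(T, M) = -15*√(M²) (k(T, M) = (√(M² + 0²)*(-5))*3 = (√(M² + 0)*(-5))*3 = (√(M²)*(-5))*3 = -5*√(M²)*3 = -15*√(M²))
29*8 + u(1, k(g, 6)) = 29*8 + (1 - 15*√(6²)) = 232 + (1 - 15*√36) = 232 + (1 - 15*6) = 232 + (1 - 90) = 232 - 89 = 143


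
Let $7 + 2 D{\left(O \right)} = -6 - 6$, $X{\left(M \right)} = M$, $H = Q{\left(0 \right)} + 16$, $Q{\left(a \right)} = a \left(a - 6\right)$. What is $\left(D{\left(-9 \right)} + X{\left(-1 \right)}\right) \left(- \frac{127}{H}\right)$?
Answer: $\frac{2667}{32} \approx 83.344$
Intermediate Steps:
$Q{\left(a \right)} = a \left(-6 + a\right)$
$H = 16$ ($H = 0 \left(-6 + 0\right) + 16 = 0 \left(-6\right) + 16 = 0 + 16 = 16$)
$D{\left(O \right)} = - \frac{19}{2}$ ($D{\left(O \right)} = - \frac{7}{2} + \frac{-6 - 6}{2} = - \frac{7}{2} + \frac{1}{2} \left(-12\right) = - \frac{7}{2} - 6 = - \frac{19}{2}$)
$\left(D{\left(-9 \right)} + X{\left(-1 \right)}\right) \left(- \frac{127}{H}\right) = \left(- \frac{19}{2} - 1\right) \left(- \frac{127}{16}\right) = - \frac{21 \left(\left(-127\right) \frac{1}{16}\right)}{2} = \left(- \frac{21}{2}\right) \left(- \frac{127}{16}\right) = \frac{2667}{32}$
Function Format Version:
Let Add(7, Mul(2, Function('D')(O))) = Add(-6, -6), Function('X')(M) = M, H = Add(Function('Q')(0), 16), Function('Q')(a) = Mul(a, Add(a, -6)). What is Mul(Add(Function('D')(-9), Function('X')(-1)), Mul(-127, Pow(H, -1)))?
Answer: Rational(2667, 32) ≈ 83.344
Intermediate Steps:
Function('Q')(a) = Mul(a, Add(-6, a))
H = 16 (H = Add(Mul(0, Add(-6, 0)), 16) = Add(Mul(0, -6), 16) = Add(0, 16) = 16)
Function('D')(O) = Rational(-19, 2) (Function('D')(O) = Add(Rational(-7, 2), Mul(Rational(1, 2), Add(-6, -6))) = Add(Rational(-7, 2), Mul(Rational(1, 2), -12)) = Add(Rational(-7, 2), -6) = Rational(-19, 2))
Mul(Add(Function('D')(-9), Function('X')(-1)), Mul(-127, Pow(H, -1))) = Mul(Add(Rational(-19, 2), -1), Mul(-127, Pow(16, -1))) = Mul(Rational(-21, 2), Mul(-127, Rational(1, 16))) = Mul(Rational(-21, 2), Rational(-127, 16)) = Rational(2667, 32)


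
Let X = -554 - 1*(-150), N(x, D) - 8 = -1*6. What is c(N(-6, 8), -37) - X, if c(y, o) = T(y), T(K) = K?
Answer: 406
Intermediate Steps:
N(x, D) = 2 (N(x, D) = 8 - 1*6 = 8 - 6 = 2)
c(y, o) = y
X = -404 (X = -554 + 150 = -404)
c(N(-6, 8), -37) - X = 2 - 1*(-404) = 2 + 404 = 406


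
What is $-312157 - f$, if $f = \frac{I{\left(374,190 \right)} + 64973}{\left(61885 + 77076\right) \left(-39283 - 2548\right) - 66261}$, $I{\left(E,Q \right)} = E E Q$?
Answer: $- \frac{1814551087367351}{5812943852} \approx -3.1216 \cdot 10^{5}$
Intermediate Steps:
$I{\left(E,Q \right)} = Q E^{2}$
$f = - \frac{26641413}{5812943852}$ ($f = \frac{190 \cdot 374^{2} + 64973}{\left(61885 + 77076\right) \left(-39283 - 2548\right) - 66261} = \frac{190 \cdot 139876 + 64973}{138961 \left(-41831\right) - 66261} = \frac{26576440 + 64973}{-5812877591 - 66261} = \frac{26641413}{-5812943852} = 26641413 \left(- \frac{1}{5812943852}\right) = - \frac{26641413}{5812943852} \approx -0.0045831$)
$-312157 - f = -312157 - - \frac{26641413}{5812943852} = -312157 + \frac{26641413}{5812943852} = - \frac{1814551087367351}{5812943852}$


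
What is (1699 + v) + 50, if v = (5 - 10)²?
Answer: 1774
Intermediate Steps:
v = 25 (v = (-5)² = 25)
(1699 + v) + 50 = (1699 + 25) + 50 = 1724 + 50 = 1774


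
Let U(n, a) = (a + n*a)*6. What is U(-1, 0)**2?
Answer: 0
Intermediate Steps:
U(n, a) = 6*a + 6*a*n (U(n, a) = (a + a*n)*6 = 6*a + 6*a*n)
U(-1, 0)**2 = (6*0*(1 - 1))**2 = (6*0*0)**2 = 0**2 = 0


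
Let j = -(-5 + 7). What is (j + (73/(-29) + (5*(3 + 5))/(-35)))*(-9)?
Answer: 10341/203 ≈ 50.941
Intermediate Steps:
j = -2 (j = -1*2 = -2)
(j + (73/(-29) + (5*(3 + 5))/(-35)))*(-9) = (-2 + (73/(-29) + (5*(3 + 5))/(-35)))*(-9) = (-2 + (73*(-1/29) + (5*8)*(-1/35)))*(-9) = (-2 + (-73/29 + 40*(-1/35)))*(-9) = (-2 + (-73/29 - 8/7))*(-9) = (-2 - 743/203)*(-9) = -1149/203*(-9) = 10341/203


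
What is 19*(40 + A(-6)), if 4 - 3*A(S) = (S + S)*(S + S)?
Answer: -380/3 ≈ -126.67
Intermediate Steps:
A(S) = 4/3 - 4*S**2/3 (A(S) = 4/3 - (S + S)*(S + S)/3 = 4/3 - 2*S*2*S/3 = 4/3 - 4*S**2/3)
19*(40 + A(-6)) = 19*(40 + (4/3 - 4/3*(-6)**2)) = 19*(40 + (4/3 - 4/3*36)) = 19*(40 + (4/3 - 48)) = 19*(40 - 140/3) = 19*(-20/3) = -380/3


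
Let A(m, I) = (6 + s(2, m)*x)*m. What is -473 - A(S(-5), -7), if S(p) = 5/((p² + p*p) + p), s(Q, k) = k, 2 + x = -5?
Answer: -38360/81 ≈ -473.58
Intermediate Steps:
x = -7 (x = -2 - 5 = -7)
S(p) = 5/(p + 2*p²) (S(p) = 5/((p² + p²) + p) = 5/(2*p² + p) = 5/(p + 2*p²))
A(m, I) = m*(6 - 7*m) (A(m, I) = (6 + m*(-7))*m = (6 - 7*m)*m = m*(6 - 7*m))
-473 - A(S(-5), -7) = -473 - 5/(-5*(1 + 2*(-5)))*(6 - 35/((-5)*(1 + 2*(-5)))) = -473 - 5*(-⅕)/(1 - 10)*(6 - 35*(-1)/(5*(1 - 10))) = -473 - 5*(-⅕)/(-9)*(6 - 35*(-1)/(5*(-9))) = -473 - 5*(-⅕)*(-⅑)*(6 - 35*(-1)*(-1)/(5*9)) = -473 - (6 - 7*⅑)/9 = -473 - (6 - 7/9)/9 = -473 - 47/(9*9) = -473 - 1*47/81 = -473 - 47/81 = -38360/81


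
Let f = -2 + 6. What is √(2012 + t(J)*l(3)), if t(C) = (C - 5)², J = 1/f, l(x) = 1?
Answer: 3*√3617/4 ≈ 45.106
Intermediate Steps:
f = 4
J = ¼ (J = 1/4 = ¼ ≈ 0.25000)
t(C) = (-5 + C)²
√(2012 + t(J)*l(3)) = √(2012 + (-5 + ¼)²*1) = √(2012 + (-19/4)²*1) = √(2012 + (361/16)*1) = √(2012 + 361/16) = √(32553/16) = 3*√3617/4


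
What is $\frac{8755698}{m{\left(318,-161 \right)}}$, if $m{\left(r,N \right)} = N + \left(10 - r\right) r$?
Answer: $- \frac{1250814}{14015} \approx -89.248$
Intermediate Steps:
$m{\left(r,N \right)} = N + r \left(10 - r\right)$
$\frac{8755698}{m{\left(318,-161 \right)}} = \frac{8755698}{-161 - 318^{2} + 10 \cdot 318} = \frac{8755698}{-161 - 101124 + 3180} = \frac{8755698}{-98105} = 8755698 \left(- \frac{1}{98105}\right) = - \frac{1250814}{14015}$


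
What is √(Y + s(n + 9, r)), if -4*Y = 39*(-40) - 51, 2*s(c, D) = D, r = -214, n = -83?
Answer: 13*√7/2 ≈ 17.197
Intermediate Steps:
s(c, D) = D/2
Y = 1611/4 (Y = -(39*(-40) - 51)/4 = -(-1560 - 51)/4 = -¼*(-1611) = 1611/4 ≈ 402.75)
√(Y + s(n + 9, r)) = √(1611/4 + (½)*(-214)) = √(1611/4 - 107) = √(1183/4) = 13*√7/2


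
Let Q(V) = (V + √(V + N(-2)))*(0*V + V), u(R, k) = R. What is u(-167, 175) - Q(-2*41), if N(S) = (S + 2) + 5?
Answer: -6891 + 82*I*√77 ≈ -6891.0 + 719.55*I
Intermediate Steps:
N(S) = 7 + S (N(S) = (2 + S) + 5 = 7 + S)
Q(V) = V*(V + √(5 + V)) (Q(V) = (V + √(V + (7 - 2)))*(0*V + V) = (V + √(V + 5))*(0 + V) = (V + √(5 + V))*V = V*(V + √(5 + V)))
u(-167, 175) - Q(-2*41) = -167 - (-2*41)*(-2*41 + √(5 - 2*41)) = -167 - (-82)*(-82 + √(5 - 82)) = -167 - (-82)*(-82 + √(-77)) = -167 - (-82)*(-82 + I*√77) = -167 - (6724 - 82*I*√77) = -167 + (-6724 + 82*I*√77) = -6891 + 82*I*√77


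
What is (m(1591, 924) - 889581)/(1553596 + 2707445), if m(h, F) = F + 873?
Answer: -295928/1420347 ≈ -0.20835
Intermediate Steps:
m(h, F) = 873 + F
(m(1591, 924) - 889581)/(1553596 + 2707445) = ((873 + 924) - 889581)/(1553596 + 2707445) = (1797 - 889581)/4261041 = -887784*1/4261041 = -295928/1420347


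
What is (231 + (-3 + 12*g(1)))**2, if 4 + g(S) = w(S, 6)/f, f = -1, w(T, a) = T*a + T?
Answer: 9216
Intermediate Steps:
w(T, a) = T + T*a
g(S) = -4 - 7*S (g(S) = -4 + (S*(1 + 6))/(-1) = -4 + (S*7)*(-1) = -4 + (7*S)*(-1) = -4 - 7*S)
(231 + (-3 + 12*g(1)))**2 = (231 + (-3 + 12*(-4 - 7*1)))**2 = (231 + (-3 + 12*(-4 - 7)))**2 = (231 + (-3 + 12*(-11)))**2 = (231 + (-3 - 132))**2 = (231 - 135)**2 = 96**2 = 9216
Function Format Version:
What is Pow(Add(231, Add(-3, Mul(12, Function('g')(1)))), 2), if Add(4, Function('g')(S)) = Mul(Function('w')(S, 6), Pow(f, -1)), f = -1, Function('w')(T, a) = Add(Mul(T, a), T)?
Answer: 9216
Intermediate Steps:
Function('w')(T, a) = Add(T, Mul(T, a))
Function('g')(S) = Add(-4, Mul(-7, S)) (Function('g')(S) = Add(-4, Mul(Mul(S, Add(1, 6)), Pow(-1, -1))) = Add(-4, Mul(Mul(S, 7), -1)) = Add(-4, Mul(Mul(7, S), -1)) = Add(-4, Mul(-7, S)))
Pow(Add(231, Add(-3, Mul(12, Function('g')(1)))), 2) = Pow(Add(231, Add(-3, Mul(12, Add(-4, Mul(-7, 1))))), 2) = Pow(Add(231, Add(-3, Mul(12, Add(-4, -7)))), 2) = Pow(Add(231, Add(-3, Mul(12, -11))), 2) = Pow(Add(231, Add(-3, -132)), 2) = Pow(Add(231, -135), 2) = Pow(96, 2) = 9216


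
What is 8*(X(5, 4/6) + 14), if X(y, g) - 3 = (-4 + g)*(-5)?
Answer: 808/3 ≈ 269.33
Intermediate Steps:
X(y, g) = 23 - 5*g (X(y, g) = 3 + (-4 + g)*(-5) = 3 + (20 - 5*g) = 23 - 5*g)
8*(X(5, 4/6) + 14) = 8*((23 - 20/6) + 14) = 8*((23 - 5*2/3) + 14) = 8*((23 - 10/3) + 14) = 8*(59/3 + 14) = 8*(101/3) = 808/3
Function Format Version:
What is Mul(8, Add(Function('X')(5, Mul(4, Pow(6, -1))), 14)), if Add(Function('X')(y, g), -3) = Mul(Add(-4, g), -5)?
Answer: Rational(808, 3) ≈ 269.33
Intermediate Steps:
Function('X')(y, g) = Add(23, Mul(-5, g)) (Function('X')(y, g) = Add(3, Mul(Add(-4, g), -5)) = Add(3, Add(20, Mul(-5, g))) = Add(23, Mul(-5, g)))
Mul(8, Add(Function('X')(5, Mul(4, Pow(6, -1))), 14)) = Mul(8, Add(Add(23, Mul(-5, Mul(4, Pow(6, -1)))), 14)) = Mul(8, Add(Add(23, Mul(-5, Mul(4, Rational(1, 6)))), 14)) = Mul(8, Add(Add(23, Mul(-5, Rational(2, 3))), 14)) = Mul(8, Add(Add(23, Rational(-10, 3)), 14)) = Mul(8, Add(Rational(59, 3), 14)) = Mul(8, Rational(101, 3)) = Rational(808, 3)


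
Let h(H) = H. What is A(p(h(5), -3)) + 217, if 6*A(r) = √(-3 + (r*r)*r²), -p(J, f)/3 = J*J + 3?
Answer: 217 + √49787133/6 ≈ 1393.0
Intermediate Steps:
p(J, f) = -9 - 3*J² (p(J, f) = -3*(J*J + 3) = -3*(J² + 3) = -3*(3 + J²) = -9 - 3*J²)
A(r) = √(-3 + r⁴)/6 (A(r) = √(-3 + (r*r)*r²)/6 = √(-3 + r²*r²)/6 = √(-3 + r⁴)/6)
A(p(h(5), -3)) + 217 = √(-3 + (-9 - 3*5²)⁴)/6 + 217 = √(-3 + (-9 - 3*25)⁴)/6 + 217 = √(-3 + (-9 - 75)⁴)/6 + 217 = √(-3 + (-84)⁴)/6 + 217 = √(-3 + 49787136)/6 + 217 = √49787133/6 + 217 = 217 + √49787133/6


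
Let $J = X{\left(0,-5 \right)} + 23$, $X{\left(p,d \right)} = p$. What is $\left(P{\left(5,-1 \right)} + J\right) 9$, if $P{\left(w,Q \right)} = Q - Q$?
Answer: $207$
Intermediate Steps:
$P{\left(w,Q \right)} = 0$
$J = 23$ ($J = 0 + 23 = 23$)
$\left(P{\left(5,-1 \right)} + J\right) 9 = \left(0 + 23\right) 9 = 23 \cdot 9 = 207$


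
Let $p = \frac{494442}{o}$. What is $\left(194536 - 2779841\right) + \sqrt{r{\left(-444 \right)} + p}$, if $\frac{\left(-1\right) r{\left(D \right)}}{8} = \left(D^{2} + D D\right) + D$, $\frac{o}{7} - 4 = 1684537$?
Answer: $-2585305 + \frac{i \sqrt{438082417081925304402}}{11791787} \approx -2.5853 \cdot 10^{6} + 1775.0 i$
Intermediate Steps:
$o = 11791787$ ($o = 28 + 7 \cdot 1684537 = 28 + 11791759 = 11791787$)
$p = \frac{494442}{11791787} \approx 0.041931$
$r{\left(D \right)} = - 16 D^{2} - 8 D$ ($r{\left(D \right)} = - 8 \left(\left(D^{2} + D D\right) + D\right) = - 8 \left(\left(D^{2} + D^{2}\right) + D\right) = - 8 \left(2 D^{2} + D\right) = - 8 \left(D + 2 D^{2}\right) = - 16 D^{2} - 8 D$)
$\left(194536 - 2779841\right) + \sqrt{r{\left(-444 \right)} + p} = \left(194536 - 2779841\right) + \sqrt{\left(-8\right) \left(-444\right) \left(1 + 2 \left(-444\right)\right) + \frac{494442}{11791787}} = -2585305 + \sqrt{\left(-8\right) \left(-444\right) \left(1 - 888\right) + \frac{494442}{11791787}} = -2585305 + \sqrt{\left(-8\right) \left(-444\right) \left(-887\right) + \frac{494442}{11791787}} = -2585305 + \sqrt{-3150624 + \frac{494442}{11791787}} = -2585305 + \sqrt{- \frac{37151486630646}{11791787}} = -2585305 + \frac{i \sqrt{438082417081925304402}}{11791787}$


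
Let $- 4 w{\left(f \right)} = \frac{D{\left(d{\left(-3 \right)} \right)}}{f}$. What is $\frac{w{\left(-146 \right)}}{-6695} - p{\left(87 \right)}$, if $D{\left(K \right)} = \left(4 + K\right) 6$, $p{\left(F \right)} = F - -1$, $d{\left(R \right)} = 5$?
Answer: $- \frac{172034747}{1954940} \approx -88.0$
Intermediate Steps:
$p{\left(F \right)} = 1 + F$ ($p{\left(F \right)} = F + 1 = 1 + F$)
$D{\left(K \right)} = 24 + 6 K$
$w{\left(f \right)} = - \frac{27}{2 f}$ ($w{\left(f \right)} = - \frac{\left(24 + 6 \cdot 5\right) \frac{1}{f}}{4} = - \frac{\left(24 + 30\right) \frac{1}{f}}{4} = - \frac{54 \frac{1}{f}}{4} = - \frac{27}{2 f}$)
$\frac{w{\left(-146 \right)}}{-6695} - p{\left(87 \right)} = \frac{\left(- \frac{27}{2}\right) \frac{1}{-146}}{-6695} - \left(1 + 87\right) = \left(- \frac{27}{2}\right) \left(- \frac{1}{146}\right) \left(- \frac{1}{6695}\right) - 88 = \frac{27}{292} \left(- \frac{1}{6695}\right) - 88 = - \frac{27}{1954940} - 88 = - \frac{172034747}{1954940}$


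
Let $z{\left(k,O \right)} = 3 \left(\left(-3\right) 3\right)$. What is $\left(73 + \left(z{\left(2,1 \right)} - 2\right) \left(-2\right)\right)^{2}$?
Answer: $17161$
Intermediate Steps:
$z{\left(k,O \right)} = -27$ ($z{\left(k,O \right)} = 3 \left(-9\right) = -27$)
$\left(73 + \left(z{\left(2,1 \right)} - 2\right) \left(-2\right)\right)^{2} = \left(73 + \left(-27 - 2\right) \left(-2\right)\right)^{2} = \left(73 - -58\right)^{2} = \left(73 + 58\right)^{2} = 131^{2} = 17161$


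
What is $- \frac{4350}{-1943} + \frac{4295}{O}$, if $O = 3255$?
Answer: $\frac{155203}{43617} \approx 3.5583$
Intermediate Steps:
$- \frac{4350}{-1943} + \frac{4295}{O} = - \frac{4350}{-1943} + \frac{4295}{3255} = \left(-4350\right) \left(- \frac{1}{1943}\right) + 4295 \cdot \frac{1}{3255} = \frac{150}{67} + \frac{859}{651} = \frac{155203}{43617}$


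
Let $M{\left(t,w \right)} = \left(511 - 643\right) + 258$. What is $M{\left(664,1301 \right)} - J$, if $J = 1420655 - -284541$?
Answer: $-1705070$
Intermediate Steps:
$M{\left(t,w \right)} = 126$ ($M{\left(t,w \right)} = -132 + 258 = 126$)
$J = 1705196$ ($J = 1420655 + 284541 = 1705196$)
$M{\left(664,1301 \right)} - J = 126 - 1705196 = -1705070$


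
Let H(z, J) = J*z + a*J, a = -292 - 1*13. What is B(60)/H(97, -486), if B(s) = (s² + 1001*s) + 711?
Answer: 21457/33696 ≈ 0.63678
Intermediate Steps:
a = -305 (a = -292 - 13 = -305)
H(z, J) = -305*J + J*z (H(z, J) = J*z - 305*J = -305*J + J*z)
B(s) = 711 + s² + 1001*s
B(60)/H(97, -486) = (711 + 60² + 1001*60)/((-486*(-305 + 97))) = (711 + 3600 + 60060)/((-486*(-208))) = 64371/101088 = 64371*(1/101088) = 21457/33696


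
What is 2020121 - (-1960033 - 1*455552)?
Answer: 4435706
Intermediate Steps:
2020121 - (-1960033 - 1*455552) = 2020121 - (-1960033 - 455552) = 2020121 - 1*(-2415585) = 2020121 + 2415585 = 4435706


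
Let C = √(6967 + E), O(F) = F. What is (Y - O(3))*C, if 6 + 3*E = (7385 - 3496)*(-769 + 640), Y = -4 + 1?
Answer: -6*I*√160262 ≈ -2402.0*I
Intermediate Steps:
Y = -3
E = -167229 (E = -2 + ((7385 - 3496)*(-769 + 640))/3 = -2 + (3889*(-129))/3 = -2 + (⅓)*(-501681) = -2 - 167227 = -167229)
C = I*√160262 (C = √(6967 - 167229) = √(-160262) = I*√160262 ≈ 400.33*I)
(Y - O(3))*C = (-3 - 1*3)*(I*√160262) = (-3 - 3)*(I*√160262) = -6*I*√160262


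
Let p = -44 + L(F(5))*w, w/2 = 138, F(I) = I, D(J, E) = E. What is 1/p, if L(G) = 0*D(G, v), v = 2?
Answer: -1/44 ≈ -0.022727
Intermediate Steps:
w = 276 (w = 2*138 = 276)
L(G) = 0 (L(G) = 0*2 = 0)
p = -44 (p = -44 + 0*276 = -44 + 0 = -44)
1/p = 1/(-44) = -1/44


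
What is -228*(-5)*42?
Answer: 47880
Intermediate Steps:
-228*(-5)*42 = -12*(-95)*42 = 1140*42 = 47880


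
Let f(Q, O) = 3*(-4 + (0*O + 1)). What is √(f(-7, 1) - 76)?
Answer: I*√85 ≈ 9.2195*I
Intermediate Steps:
f(Q, O) = -9 (f(Q, O) = 3*(-4 + (0 + 1)) = 3*(-4 + 1) = 3*(-3) = -9)
√(f(-7, 1) - 76) = √(-9 - 76) = √(-85) = I*√85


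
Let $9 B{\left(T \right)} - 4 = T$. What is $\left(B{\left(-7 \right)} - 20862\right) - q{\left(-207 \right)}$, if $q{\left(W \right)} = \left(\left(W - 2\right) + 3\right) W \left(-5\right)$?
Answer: $\frac{577043}{3} \approx 1.9235 \cdot 10^{5}$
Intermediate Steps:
$B{\left(T \right)} = \frac{4}{9} + \frac{T}{9}$
$q{\left(W \right)} = - 5 W \left(1 + W\right)$ ($q{\left(W \right)} = \left(\left(-2 + W\right) + 3\right) W \left(-5\right) = \left(1 + W\right) W \left(-5\right) = W \left(1 + W\right) \left(-5\right) = - 5 W \left(1 + W\right)$)
$\left(B{\left(-7 \right)} - 20862\right) - q{\left(-207 \right)} = \left(\left(\frac{4}{9} + \frac{1}{9} \left(-7\right)\right) - 20862\right) - \left(-5\right) \left(-207\right) \left(1 - 207\right) = \left(\left(\frac{4}{9} - \frac{7}{9}\right) - 20862\right) - \left(-5\right) \left(-207\right) \left(-206\right) = \left(- \frac{1}{3} - 20862\right) - -213210 = - \frac{62587}{3} + 213210 = \frac{577043}{3}$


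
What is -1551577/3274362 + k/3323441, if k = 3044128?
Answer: 4811002429879/10882148919642 ≈ 0.44210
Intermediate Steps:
-1551577/3274362 + k/3323441 = -1551577/3274362 + 3044128/3323441 = 4811002429879/10882148919642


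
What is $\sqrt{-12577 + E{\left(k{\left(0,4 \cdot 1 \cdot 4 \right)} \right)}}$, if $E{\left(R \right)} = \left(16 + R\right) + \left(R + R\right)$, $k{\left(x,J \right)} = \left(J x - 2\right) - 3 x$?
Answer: $i \sqrt{12567} \approx 112.1 i$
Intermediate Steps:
$k{\left(x,J \right)} = -2 - 3 x + J x$ ($k{\left(x,J \right)} = \left(-2 + J x\right) - 3 x = -2 - 3 x + J x$)
$E{\left(R \right)} = 16 + 3 R$ ($E{\left(R \right)} = \left(16 + R\right) + 2 R = 16 + 3 R$)
$\sqrt{-12577 + E{\left(k{\left(0,4 \cdot 1 \cdot 4 \right)} \right)}} = \sqrt{-12577 + \left(16 + 3 \left(-2 - 0 + 4 \cdot 1 \cdot 4 \cdot 0\right)\right)} = \sqrt{-12577 + \left(16 + 3 \left(-2 + 0 + 4 \cdot 4 \cdot 0\right)\right)} = \sqrt{-12577 + \left(16 + 3 \left(-2 + 0 + 16 \cdot 0\right)\right)} = \sqrt{-12577 + \left(16 + 3 \left(-2 + 0 + 0\right)\right)} = \sqrt{-12577 + \left(16 + 3 \left(-2\right)\right)} = \sqrt{-12577 + \left(16 - 6\right)} = \sqrt{-12577 + 10} = \sqrt{-12567} = i \sqrt{12567}$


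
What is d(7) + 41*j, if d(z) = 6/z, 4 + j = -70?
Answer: -21232/7 ≈ -3033.1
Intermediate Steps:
j = -74 (j = -4 - 70 = -74)
d(7) + 41*j = 6/7 + 41*(-74) = 6*(⅐) - 3034 = 6/7 - 3034 = -21232/7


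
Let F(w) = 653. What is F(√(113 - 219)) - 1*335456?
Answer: -334803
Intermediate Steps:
F(√(113 - 219)) - 1*335456 = 653 - 1*335456 = 653 - 335456 = -334803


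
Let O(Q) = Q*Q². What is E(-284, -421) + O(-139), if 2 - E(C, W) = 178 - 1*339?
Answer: -2685456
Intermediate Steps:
E(C, W) = 163 (E(C, W) = 2 - (178 - 1*339) = 2 - (178 - 339) = 2 - 1*(-161) = 2 + 161 = 163)
O(Q) = Q³
E(-284, -421) + O(-139) = 163 + (-139)³ = 163 - 2685619 = -2685456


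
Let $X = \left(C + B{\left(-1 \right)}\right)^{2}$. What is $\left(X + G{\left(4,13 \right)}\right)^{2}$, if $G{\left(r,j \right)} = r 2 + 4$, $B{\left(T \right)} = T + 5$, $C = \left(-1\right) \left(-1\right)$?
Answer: $1369$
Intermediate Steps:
$C = 1$
$B{\left(T \right)} = 5 + T$
$G{\left(r,j \right)} = 4 + 2 r$ ($G{\left(r,j \right)} = 2 r + 4 = 4 + 2 r$)
$X = 25$ ($X = \left(1 + \left(5 - 1\right)\right)^{2} = \left(1 + 4\right)^{2} = 5^{2} = 25$)
$\left(X + G{\left(4,13 \right)}\right)^{2} = \left(25 + \left(4 + 2 \cdot 4\right)\right)^{2} = \left(25 + \left(4 + 8\right)\right)^{2} = \left(25 + 12\right)^{2} = 37^{2} = 1369$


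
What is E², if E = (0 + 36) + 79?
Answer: 13225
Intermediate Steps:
E = 115 (E = 36 + 79 = 115)
E² = 115² = 13225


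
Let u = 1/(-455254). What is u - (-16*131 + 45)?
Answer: 933725953/455254 ≈ 2051.0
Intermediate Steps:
u = -1/455254 ≈ -2.1966e-6
u - (-16*131 + 45) = -1/455254 - (-16*131 + 45) = -1/455254 - (-2096 + 45) = -1/455254 - 1*(-2051) = -1/455254 + 2051 = 933725953/455254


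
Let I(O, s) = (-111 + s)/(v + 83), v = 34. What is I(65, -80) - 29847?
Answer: -3492290/117 ≈ -29849.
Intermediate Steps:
I(O, s) = -37/39 + s/117 (I(O, s) = (-111 + s)/(34 + 83) = (-111 + s)/117 = (-111 + s)*(1/117) = -37/39 + s/117)
I(65, -80) - 29847 = (-37/39 + (1/117)*(-80)) - 29847 = (-37/39 - 80/117) - 29847 = -191/117 - 29847 = -3492290/117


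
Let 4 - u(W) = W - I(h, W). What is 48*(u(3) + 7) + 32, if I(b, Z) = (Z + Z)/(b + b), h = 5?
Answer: 2224/5 ≈ 444.80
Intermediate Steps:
I(b, Z) = Z/b (I(b, Z) = (2*Z)/((2*b)) = (2*Z)*(1/(2*b)) = Z/b)
u(W) = 4 - 4*W/5 (u(W) = 4 - (W - W/5) = 4 - 4*W/5)
48*(u(3) + 7) + 32 = 48*((4 - ⅘*3) + 7) + 32 = 48*((4 - 12/5) + 7) + 32 = 48*(8/5 + 7) + 32 = 48*(43/5) + 32 = 2064/5 + 32 = 2224/5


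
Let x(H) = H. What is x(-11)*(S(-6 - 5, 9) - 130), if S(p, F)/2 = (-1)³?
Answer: 1452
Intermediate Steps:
S(p, F) = -2 (S(p, F) = 2*(-1)³ = 2*(-1) = -2)
x(-11)*(S(-6 - 5, 9) - 130) = -11*(-2 - 130) = -11*(-132) = 1452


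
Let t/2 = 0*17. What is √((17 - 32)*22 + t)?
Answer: I*√330 ≈ 18.166*I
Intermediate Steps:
t = 0 (t = 2*(0*17) = 2*0 = 0)
√((17 - 32)*22 + t) = √((17 - 32)*22 + 0) = √(-15*22 + 0) = √(-330 + 0) = √(-330) = I*√330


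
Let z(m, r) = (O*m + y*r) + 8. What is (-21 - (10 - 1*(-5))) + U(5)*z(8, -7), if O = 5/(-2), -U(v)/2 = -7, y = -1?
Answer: -106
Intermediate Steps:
U(v) = 14 (U(v) = -2*(-7) = 14)
O = -5/2 (O = 5*(-½) = -5/2 ≈ -2.5000)
z(m, r) = 8 - r - 5*m/2 (z(m, r) = (-5*m/2 - r) + 8 = (-r - 5*m/2) + 8 = 8 - r - 5*m/2)
(-21 - (10 - 1*(-5))) + U(5)*z(8, -7) = (-21 - (10 - 1*(-5))) + 14*(8 - 1*(-7) - 5/2*8) = (-21 - (10 + 5)) + 14*(8 + 7 - 20) = (-21 - 1*15) + 14*(-5) = (-21 - 15) - 70 = -36 - 70 = -106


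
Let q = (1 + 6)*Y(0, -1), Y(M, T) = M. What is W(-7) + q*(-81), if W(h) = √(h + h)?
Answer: I*√14 ≈ 3.7417*I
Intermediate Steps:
W(h) = √2*√h (W(h) = √(2*h) = √2*√h)
q = 0 (q = (1 + 6)*0 = 7*0 = 0)
W(-7) + q*(-81) = √2*√(-7) + 0*(-81) = √2*(I*√7) + 0 = I*√14 + 0 = I*√14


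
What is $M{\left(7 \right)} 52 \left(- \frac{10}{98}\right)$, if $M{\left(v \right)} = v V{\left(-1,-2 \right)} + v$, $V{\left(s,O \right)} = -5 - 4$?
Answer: $\frac{2080}{7} \approx 297.14$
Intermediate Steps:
$V{\left(s,O \right)} = -9$ ($V{\left(s,O \right)} = -5 - 4 = -9$)
$M{\left(v \right)} = - 8 v$ ($M{\left(v \right)} = v \left(-9\right) + v = - 9 v + v = - 8 v$)
$M{\left(7 \right)} 52 \left(- \frac{10}{98}\right) = \left(-8\right) 7 \cdot 52 \left(- \frac{10}{98}\right) = \left(-56\right) 52 \left(\left(-10\right) \frac{1}{98}\right) = \left(-2912\right) \left(- \frac{5}{49}\right) = \frac{2080}{7}$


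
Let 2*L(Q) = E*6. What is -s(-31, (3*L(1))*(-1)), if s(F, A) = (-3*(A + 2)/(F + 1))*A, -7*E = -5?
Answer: -279/98 ≈ -2.8469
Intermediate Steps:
E = 5/7 (E = -1/7*(-5) = 5/7 ≈ 0.71429)
L(Q) = 15/7 (L(Q) = ((5/7)*6)/2 = (1/2)*(30/7) = 15/7)
s(F, A) = -3*A*(2 + A)/(1 + F) (s(F, A) = (-3*(2 + A)/(1 + F))*A = -3*A*(2 + A)/(1 + F))
-s(-31, (3*L(1))*(-1)) = -(-3)*(3*(15/7))*(-1)*(2 + (3*(15/7))*(-1))/(1 - 31) = -(-3)*(45/7)*(-1)*(2 + (45/7)*(-1))/(-30) = -(-3)*(-45)*(-1)*(2 - 45/7)/(7*30) = -(-3)*(-45)*(-1)*(-31)/(7*30*7) = -1*279/98 = -279/98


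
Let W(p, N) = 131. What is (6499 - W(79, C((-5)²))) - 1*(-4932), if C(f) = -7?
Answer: 11300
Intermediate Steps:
(6499 - W(79, C((-5)²))) - 1*(-4932) = (6499 - 1*131) - 1*(-4932) = (6499 - 131) + 4932 = 6368 + 4932 = 11300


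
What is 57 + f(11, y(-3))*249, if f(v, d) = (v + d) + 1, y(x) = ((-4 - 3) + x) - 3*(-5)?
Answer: 4290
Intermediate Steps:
y(x) = 8 + x (y(x) = (-7 + x) + 15 = 8 + x)
f(v, d) = 1 + d + v (f(v, d) = (d + v) + 1 = 1 + d + v)
57 + f(11, y(-3))*249 = 57 + (1 + (8 - 3) + 11)*249 = 57 + (1 + 5 + 11)*249 = 57 + 17*249 = 57 + 4233 = 4290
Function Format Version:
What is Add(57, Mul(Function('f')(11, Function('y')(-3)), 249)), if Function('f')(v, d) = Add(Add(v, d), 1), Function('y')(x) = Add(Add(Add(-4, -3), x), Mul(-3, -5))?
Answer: 4290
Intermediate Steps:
Function('y')(x) = Add(8, x) (Function('y')(x) = Add(Add(-7, x), 15) = Add(8, x))
Function('f')(v, d) = Add(1, d, v) (Function('f')(v, d) = Add(Add(d, v), 1) = Add(1, d, v))
Add(57, Mul(Function('f')(11, Function('y')(-3)), 249)) = Add(57, Mul(Add(1, Add(8, -3), 11), 249)) = Add(57, Mul(Add(1, 5, 11), 249)) = Add(57, Mul(17, 249)) = Add(57, 4233) = 4290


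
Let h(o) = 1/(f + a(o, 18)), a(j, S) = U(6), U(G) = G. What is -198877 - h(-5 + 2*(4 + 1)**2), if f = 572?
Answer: -114950907/578 ≈ -1.9888e+5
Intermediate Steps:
a(j, S) = 6
h(o) = 1/578 (h(o) = 1/(572 + 6) = 1/578)
-198877 - h(-5 + 2*(4 + 1)**2) = -198877 - 1*1/578 = -198877 - 1/578 = -114950907/578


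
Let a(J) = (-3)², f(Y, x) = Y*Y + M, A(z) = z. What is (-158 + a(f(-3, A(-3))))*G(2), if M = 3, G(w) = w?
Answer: -298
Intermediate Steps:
f(Y, x) = 3 + Y² (f(Y, x) = Y*Y + 3 = Y² + 3 = 3 + Y²)
a(J) = 9
(-158 + a(f(-3, A(-3))))*G(2) = (-158 + 9)*2 = -149*2 = -298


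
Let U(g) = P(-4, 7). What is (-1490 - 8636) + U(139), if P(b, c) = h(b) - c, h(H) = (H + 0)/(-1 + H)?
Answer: -50661/5 ≈ -10132.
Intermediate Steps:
h(H) = H/(-1 + H)
P(b, c) = -c + b/(-1 + b) (P(b, c) = b/(-1 + b) - c = -c + b/(-1 + b))
U(g) = -31/5 (U(g) = (-4 - 1*7*(-1 - 4))/(-1 - 4) = (-4 - 1*7*(-5))/(-5) = -(-4 + 35)/5 = -⅕*31 = -31/5)
(-1490 - 8636) + U(139) = (-1490 - 8636) - 31/5 = -10126 - 31/5 = -50661/5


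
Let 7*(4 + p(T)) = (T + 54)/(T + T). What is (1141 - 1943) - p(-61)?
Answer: -97357/122 ≈ -798.01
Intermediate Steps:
p(T) = -4 + (54 + T)/(14*T) (p(T) = -4 + ((T + 54)/(T + T))/7 = -4 + ((54 + T)/((2*T)))/7 = -4 + ((54 + T)*(1/(2*T)))/7 = -4 + ((54 + T)/(2*T))/7 = -4 + (54 + T)/(14*T))
(1141 - 1943) - p(-61) = (1141 - 1943) - (54 - 55*(-61))/(14*(-61)) = -802 - (-1)*(54 + 3355)/(14*61) = -802 - (-1)*3409/(14*61) = -802 - 1*(-487/122) = -802 + 487/122 = -97357/122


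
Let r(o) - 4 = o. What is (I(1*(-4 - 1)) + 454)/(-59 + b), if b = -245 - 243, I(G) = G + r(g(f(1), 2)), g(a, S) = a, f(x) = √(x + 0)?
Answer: -454/547 ≈ -0.82998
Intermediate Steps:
f(x) = √x
r(o) = 4 + o
I(G) = 5 + G (I(G) = G + (4 + √1) = G + (4 + 1) = G + 5 = 5 + G)
b = -488
(I(1*(-4 - 1)) + 454)/(-59 + b) = ((5 + 1*(-4 - 1)) + 454)/(-59 - 488) = ((5 + 1*(-5)) + 454)/(-547) = ((5 - 5) + 454)*(-1/547) = (0 + 454)*(-1/547) = 454*(-1/547) = -454/547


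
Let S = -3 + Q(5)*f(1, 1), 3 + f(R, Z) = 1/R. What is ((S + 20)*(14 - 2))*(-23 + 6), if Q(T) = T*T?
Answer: 6732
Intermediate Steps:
Q(T) = T²
f(R, Z) = -3 + 1/R
S = -53 (S = -3 + 5²*(-3 + 1/1) = -3 + 25*(-3 + 1) = -3 + 25*(-2) = -3 - 50 = -53)
((S + 20)*(14 - 2))*(-23 + 6) = ((-53 + 20)*(14 - 2))*(-23 + 6) = -33*12*(-17) = -396*(-17) = 6732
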